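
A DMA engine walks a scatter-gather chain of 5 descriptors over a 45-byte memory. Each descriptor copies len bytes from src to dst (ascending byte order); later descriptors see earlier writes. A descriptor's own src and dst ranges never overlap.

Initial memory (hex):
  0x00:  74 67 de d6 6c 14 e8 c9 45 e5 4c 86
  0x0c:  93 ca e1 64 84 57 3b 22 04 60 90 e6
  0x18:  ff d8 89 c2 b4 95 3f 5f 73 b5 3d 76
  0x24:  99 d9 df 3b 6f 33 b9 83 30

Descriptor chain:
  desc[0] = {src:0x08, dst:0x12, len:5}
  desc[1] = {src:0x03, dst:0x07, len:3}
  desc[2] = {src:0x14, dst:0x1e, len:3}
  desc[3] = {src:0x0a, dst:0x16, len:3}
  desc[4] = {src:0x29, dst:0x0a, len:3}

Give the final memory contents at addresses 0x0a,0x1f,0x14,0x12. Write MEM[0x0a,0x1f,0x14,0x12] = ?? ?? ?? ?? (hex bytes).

MEM[0x0a,0x1f,0x14,0x12] = 33 86 4c 45

#0 dst[0x12+5] := {0x45,0xe5,0x4c,0x86,0x93}
#1 dst[0x07+3] := {0xd6,0x6c,0x14}
#2 dst[0x1e+3] := {0x4c,0x86,0x93}
#3 dst[0x16+3] := {0x4c,0x86,0x93}
#4 dst[0x0a+3] := {0x33,0xb9,0x83}
query mem[0x0a]=0x33, mem[0x1f]=0x86, mem[0x14]=0x4c, mem[0x12]=0x45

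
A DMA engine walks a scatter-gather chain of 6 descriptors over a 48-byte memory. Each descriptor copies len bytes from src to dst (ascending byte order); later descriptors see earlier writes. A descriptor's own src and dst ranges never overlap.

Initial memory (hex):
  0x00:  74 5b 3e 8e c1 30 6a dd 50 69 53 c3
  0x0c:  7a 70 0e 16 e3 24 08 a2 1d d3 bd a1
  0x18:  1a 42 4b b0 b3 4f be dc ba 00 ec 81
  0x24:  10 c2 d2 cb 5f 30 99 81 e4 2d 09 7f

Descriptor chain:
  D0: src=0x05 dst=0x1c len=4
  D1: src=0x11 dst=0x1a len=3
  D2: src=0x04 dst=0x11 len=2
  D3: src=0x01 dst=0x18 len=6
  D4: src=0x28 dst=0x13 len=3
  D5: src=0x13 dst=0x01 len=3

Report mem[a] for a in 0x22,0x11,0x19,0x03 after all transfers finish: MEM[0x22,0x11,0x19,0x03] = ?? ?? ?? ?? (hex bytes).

MEM[0x22,0x11,0x19,0x03] = ec c1 3e 99

  after D0: wrote 4B at 0x1c = 306add50
  after D1: wrote 3B at 0x1a = 2408a2
  after D2: wrote 2B at 0x11 = c130
  after D3: wrote 6B at 0x18 = 5b3e8ec1306a
  after D4: wrote 3B at 0x13 = 5f3099
  after D5: wrote 3B at 0x01 = 5f3099
query mem[0x22]=0xec, mem[0x11]=0xc1, mem[0x19]=0x3e, mem[0x03]=0x99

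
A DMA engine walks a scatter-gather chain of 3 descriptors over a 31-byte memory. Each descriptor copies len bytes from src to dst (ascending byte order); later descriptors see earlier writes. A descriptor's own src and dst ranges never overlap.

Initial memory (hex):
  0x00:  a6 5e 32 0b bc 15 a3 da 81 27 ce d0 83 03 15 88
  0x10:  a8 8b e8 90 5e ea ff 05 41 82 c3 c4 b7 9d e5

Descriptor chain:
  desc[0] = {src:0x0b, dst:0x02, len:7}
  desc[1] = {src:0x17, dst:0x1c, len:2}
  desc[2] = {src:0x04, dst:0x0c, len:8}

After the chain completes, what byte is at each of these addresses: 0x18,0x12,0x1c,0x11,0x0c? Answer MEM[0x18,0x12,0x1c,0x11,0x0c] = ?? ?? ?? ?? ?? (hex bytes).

  after D0: wrote 7B at 0x02 = d083031588a88b
  after D1: wrote 2B at 0x1c = 0541
  after D2: wrote 8B at 0x0c = 031588a88b27ced0
query mem[0x18]=0x41, mem[0x12]=0xce, mem[0x1c]=0x05, mem[0x11]=0x27, mem[0x0c]=0x03

MEM[0x18,0x12,0x1c,0x11,0x0c] = 41 ce 05 27 03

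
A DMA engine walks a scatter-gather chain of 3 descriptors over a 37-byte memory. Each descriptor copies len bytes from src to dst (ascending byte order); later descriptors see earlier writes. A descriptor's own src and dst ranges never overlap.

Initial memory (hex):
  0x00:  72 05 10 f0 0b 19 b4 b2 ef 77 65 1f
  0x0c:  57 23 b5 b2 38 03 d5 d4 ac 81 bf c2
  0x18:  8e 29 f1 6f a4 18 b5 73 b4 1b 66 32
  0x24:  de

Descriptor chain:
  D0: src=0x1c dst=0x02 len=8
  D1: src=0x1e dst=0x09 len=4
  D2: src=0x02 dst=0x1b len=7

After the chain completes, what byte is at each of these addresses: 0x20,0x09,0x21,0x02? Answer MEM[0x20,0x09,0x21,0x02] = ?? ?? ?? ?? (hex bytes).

#0 dst[0x02+8] := {0xa4,0x18,0xb5,0x73,0xb4,0x1b,0x66,0x32}
#1 dst[0x09+4] := {0xb5,0x73,0xb4,0x1b}
#2 dst[0x1b+7] := {0xa4,0x18,0xb5,0x73,0xb4,0x1b,0x66}
query mem[0x20]=0x1b, mem[0x09]=0xb5, mem[0x21]=0x66, mem[0x02]=0xa4

MEM[0x20,0x09,0x21,0x02] = 1b b5 66 a4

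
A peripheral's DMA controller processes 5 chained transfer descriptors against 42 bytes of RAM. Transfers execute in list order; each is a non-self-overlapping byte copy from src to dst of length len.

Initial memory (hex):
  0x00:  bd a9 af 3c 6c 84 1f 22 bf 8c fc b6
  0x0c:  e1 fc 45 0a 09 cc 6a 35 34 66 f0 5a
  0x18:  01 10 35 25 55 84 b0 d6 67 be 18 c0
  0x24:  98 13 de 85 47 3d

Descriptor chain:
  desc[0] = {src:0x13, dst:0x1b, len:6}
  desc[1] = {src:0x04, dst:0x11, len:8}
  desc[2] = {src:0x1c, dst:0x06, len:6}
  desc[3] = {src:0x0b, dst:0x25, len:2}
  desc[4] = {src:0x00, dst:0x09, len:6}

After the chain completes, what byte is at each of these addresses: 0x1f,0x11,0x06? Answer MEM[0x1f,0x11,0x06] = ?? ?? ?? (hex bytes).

  after D0: wrote 6B at 0x1b = 353466f05a01
  after D1: wrote 8B at 0x11 = 6c841f22bf8cfcb6
  after D2: wrote 6B at 0x06 = 3466f05a01be
  after D3: wrote 2B at 0x25 = bee1
  after D4: wrote 6B at 0x09 = bda9af3c6c84
query mem[0x1f]=0x5a, mem[0x11]=0x6c, mem[0x06]=0x34

MEM[0x1f,0x11,0x06] = 5a 6c 34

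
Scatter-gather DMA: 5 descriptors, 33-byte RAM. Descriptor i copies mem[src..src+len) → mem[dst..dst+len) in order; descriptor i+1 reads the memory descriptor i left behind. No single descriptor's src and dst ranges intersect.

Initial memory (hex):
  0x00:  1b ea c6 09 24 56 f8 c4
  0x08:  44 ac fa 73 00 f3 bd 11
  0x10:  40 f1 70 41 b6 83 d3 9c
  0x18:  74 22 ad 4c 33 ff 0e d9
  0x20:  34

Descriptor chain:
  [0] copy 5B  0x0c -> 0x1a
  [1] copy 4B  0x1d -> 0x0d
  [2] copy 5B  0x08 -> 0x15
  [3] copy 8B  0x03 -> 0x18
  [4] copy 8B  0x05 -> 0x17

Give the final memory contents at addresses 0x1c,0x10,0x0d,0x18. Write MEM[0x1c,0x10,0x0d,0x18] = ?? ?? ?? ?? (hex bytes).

MEM[0x1c,0x10,0x0d,0x18] = fa 34 11 f8

D0: mem[0x1a..0x1e] <- [00 f3 bd 11 40]
D1: mem[0x0d..0x10] <- [11 40 d9 34]
D2: mem[0x15..0x19] <- [44 ac fa 73 00]
D3: mem[0x18..0x1f] <- [09 24 56 f8 c4 44 ac fa]
D4: mem[0x17..0x1e] <- [56 f8 c4 44 ac fa 73 00]
query mem[0x1c]=0xfa, mem[0x10]=0x34, mem[0x0d]=0x11, mem[0x18]=0xf8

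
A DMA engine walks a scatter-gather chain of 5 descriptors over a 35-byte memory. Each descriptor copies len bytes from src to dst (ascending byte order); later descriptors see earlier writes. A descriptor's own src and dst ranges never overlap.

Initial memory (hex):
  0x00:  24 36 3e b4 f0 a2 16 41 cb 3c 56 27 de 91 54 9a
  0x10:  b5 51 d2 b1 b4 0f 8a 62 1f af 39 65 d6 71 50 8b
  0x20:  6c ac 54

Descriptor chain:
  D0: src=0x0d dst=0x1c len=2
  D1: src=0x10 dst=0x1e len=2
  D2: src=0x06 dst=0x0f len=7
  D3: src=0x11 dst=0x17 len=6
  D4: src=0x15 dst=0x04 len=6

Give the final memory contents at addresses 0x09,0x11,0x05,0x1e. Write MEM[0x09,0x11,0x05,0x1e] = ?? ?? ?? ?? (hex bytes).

#0 dst[0x1c+2] := {0x91,0x54}
#1 dst[0x1e+2] := {0xb5,0x51}
#2 dst[0x0f+7] := {0x16,0x41,0xcb,0x3c,0x56,0x27,0xde}
#3 dst[0x17+6] := {0xcb,0x3c,0x56,0x27,0xde,0x8a}
#4 dst[0x04+6] := {0xde,0x8a,0xcb,0x3c,0x56,0x27}
query mem[0x09]=0x27, mem[0x11]=0xcb, mem[0x05]=0x8a, mem[0x1e]=0xb5

MEM[0x09,0x11,0x05,0x1e] = 27 cb 8a b5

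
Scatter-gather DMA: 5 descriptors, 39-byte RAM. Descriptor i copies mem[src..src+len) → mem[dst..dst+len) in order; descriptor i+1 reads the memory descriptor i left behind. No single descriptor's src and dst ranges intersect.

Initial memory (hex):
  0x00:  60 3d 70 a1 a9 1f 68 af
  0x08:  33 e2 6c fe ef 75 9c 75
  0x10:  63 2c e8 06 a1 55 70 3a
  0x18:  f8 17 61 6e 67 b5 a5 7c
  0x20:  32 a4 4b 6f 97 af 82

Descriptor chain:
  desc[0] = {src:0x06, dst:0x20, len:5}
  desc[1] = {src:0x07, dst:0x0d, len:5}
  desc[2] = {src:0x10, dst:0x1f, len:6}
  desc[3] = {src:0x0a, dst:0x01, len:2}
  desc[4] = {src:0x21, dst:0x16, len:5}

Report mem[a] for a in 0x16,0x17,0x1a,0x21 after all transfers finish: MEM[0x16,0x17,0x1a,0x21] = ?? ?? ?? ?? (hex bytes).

#0 dst[0x20+5] := {0x68,0xaf,0x33,0xe2,0x6c}
#1 dst[0x0d+5] := {0xaf,0x33,0xe2,0x6c,0xfe}
#2 dst[0x1f+6] := {0x6c,0xfe,0xe8,0x06,0xa1,0x55}
#3 dst[0x01+2] := {0x6c,0xfe}
#4 dst[0x16+5] := {0xe8,0x06,0xa1,0x55,0xaf}
query mem[0x16]=0xe8, mem[0x17]=0x06, mem[0x1a]=0xaf, mem[0x21]=0xe8

MEM[0x16,0x17,0x1a,0x21] = e8 06 af e8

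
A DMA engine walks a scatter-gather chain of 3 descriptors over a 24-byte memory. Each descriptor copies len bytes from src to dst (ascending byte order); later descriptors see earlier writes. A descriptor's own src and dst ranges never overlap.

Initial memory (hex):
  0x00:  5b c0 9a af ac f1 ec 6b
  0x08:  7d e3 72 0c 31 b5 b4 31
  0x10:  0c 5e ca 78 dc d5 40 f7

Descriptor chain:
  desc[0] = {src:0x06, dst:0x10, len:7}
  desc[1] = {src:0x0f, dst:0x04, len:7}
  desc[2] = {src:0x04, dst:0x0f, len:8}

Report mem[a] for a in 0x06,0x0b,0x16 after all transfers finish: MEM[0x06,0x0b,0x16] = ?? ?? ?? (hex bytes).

MEM[0x06,0x0b,0x16] = 6b 0c 0c

  after D0: wrote 7B at 0x10 = ec6b7de3720c31
  after D1: wrote 7B at 0x04 = 31ec6b7de3720c
  after D2: wrote 8B at 0x0f = 31ec6b7de3720c0c
query mem[0x06]=0x6b, mem[0x0b]=0x0c, mem[0x16]=0x0c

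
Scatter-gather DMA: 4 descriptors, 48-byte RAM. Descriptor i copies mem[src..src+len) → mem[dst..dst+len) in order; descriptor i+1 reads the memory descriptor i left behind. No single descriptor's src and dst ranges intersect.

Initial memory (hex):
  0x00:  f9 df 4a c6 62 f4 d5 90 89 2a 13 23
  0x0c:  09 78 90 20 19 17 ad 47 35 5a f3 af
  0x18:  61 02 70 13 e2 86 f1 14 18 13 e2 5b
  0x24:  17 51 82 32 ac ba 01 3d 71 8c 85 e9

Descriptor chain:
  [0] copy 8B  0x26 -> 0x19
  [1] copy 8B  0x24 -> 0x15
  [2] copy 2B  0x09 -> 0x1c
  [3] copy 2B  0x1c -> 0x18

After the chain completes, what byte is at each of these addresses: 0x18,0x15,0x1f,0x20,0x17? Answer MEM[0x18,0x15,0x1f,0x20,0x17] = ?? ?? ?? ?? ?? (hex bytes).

D0: mem[0x19..0x20] <- [82 32 ac ba 01 3d 71 8c]
D1: mem[0x15..0x1c] <- [17 51 82 32 ac ba 01 3d]
D2: mem[0x1c..0x1d] <- [2a 13]
D3: mem[0x18..0x19] <- [2a 13]
query mem[0x18]=0x2a, mem[0x15]=0x17, mem[0x1f]=0x71, mem[0x20]=0x8c, mem[0x17]=0x82

MEM[0x18,0x15,0x1f,0x20,0x17] = 2a 17 71 8c 82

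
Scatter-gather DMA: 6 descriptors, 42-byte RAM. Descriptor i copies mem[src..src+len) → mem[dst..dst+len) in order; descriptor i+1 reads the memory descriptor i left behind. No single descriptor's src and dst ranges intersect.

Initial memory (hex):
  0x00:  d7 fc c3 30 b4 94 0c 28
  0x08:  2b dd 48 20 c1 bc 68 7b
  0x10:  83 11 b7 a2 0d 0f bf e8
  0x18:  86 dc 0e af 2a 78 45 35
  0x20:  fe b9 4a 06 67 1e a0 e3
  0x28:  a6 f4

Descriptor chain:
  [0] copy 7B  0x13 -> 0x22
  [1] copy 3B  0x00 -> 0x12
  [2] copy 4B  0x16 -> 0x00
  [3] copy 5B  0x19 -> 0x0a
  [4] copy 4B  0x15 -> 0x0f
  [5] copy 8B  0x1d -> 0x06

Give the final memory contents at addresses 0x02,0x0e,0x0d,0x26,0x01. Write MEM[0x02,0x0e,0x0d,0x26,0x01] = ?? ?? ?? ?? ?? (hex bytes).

MEM[0x02,0x0e,0x0d,0x26,0x01] = 86 78 0f e8 e8

[0] 0x13->0x22 len=7 : a2 0d 0f bf e8 86 dc
[1] 0x00->0x12 len=3 : d7 fc c3
[2] 0x16->0x00 len=4 : bf e8 86 dc
[3] 0x19->0x0a len=5 : dc 0e af 2a 78
[4] 0x15->0x0f len=4 : 0f bf e8 86
[5] 0x1d->0x06 len=8 : 78 45 35 fe b9 a2 0d 0f
query mem[0x02]=0x86, mem[0x0e]=0x78, mem[0x0d]=0x0f, mem[0x26]=0xe8, mem[0x01]=0xe8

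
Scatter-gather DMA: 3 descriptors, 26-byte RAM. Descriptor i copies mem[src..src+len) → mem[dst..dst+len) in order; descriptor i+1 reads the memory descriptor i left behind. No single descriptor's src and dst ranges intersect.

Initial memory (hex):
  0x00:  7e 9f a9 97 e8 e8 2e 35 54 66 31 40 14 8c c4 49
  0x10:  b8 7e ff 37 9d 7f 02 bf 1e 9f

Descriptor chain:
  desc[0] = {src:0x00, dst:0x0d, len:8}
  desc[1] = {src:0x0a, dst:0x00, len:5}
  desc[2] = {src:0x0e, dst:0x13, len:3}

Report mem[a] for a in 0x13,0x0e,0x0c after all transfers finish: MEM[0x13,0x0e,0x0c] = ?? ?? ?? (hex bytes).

MEM[0x13,0x0e,0x0c] = 9f 9f 14

  after D0: wrote 8B at 0x0d = 7e9fa997e8e82e35
  after D1: wrote 5B at 0x00 = 3140147e9f
  after D2: wrote 3B at 0x13 = 9fa997
query mem[0x13]=0x9f, mem[0x0e]=0x9f, mem[0x0c]=0x14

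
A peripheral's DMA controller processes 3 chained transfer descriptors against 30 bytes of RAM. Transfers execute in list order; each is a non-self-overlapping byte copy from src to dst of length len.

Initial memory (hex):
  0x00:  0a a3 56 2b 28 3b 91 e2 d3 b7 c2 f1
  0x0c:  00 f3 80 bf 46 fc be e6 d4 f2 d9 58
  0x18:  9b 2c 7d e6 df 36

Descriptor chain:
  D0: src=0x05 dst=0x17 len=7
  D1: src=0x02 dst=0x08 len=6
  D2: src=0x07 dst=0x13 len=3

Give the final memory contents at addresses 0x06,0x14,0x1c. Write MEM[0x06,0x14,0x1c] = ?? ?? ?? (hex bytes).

MEM[0x06,0x14,0x1c] = 91 56 c2

#0 dst[0x17+7] := {0x3b,0x91,0xe2,0xd3,0xb7,0xc2,0xf1}
#1 dst[0x08+6] := {0x56,0x2b,0x28,0x3b,0x91,0xe2}
#2 dst[0x13+3] := {0xe2,0x56,0x2b}
query mem[0x06]=0x91, mem[0x14]=0x56, mem[0x1c]=0xc2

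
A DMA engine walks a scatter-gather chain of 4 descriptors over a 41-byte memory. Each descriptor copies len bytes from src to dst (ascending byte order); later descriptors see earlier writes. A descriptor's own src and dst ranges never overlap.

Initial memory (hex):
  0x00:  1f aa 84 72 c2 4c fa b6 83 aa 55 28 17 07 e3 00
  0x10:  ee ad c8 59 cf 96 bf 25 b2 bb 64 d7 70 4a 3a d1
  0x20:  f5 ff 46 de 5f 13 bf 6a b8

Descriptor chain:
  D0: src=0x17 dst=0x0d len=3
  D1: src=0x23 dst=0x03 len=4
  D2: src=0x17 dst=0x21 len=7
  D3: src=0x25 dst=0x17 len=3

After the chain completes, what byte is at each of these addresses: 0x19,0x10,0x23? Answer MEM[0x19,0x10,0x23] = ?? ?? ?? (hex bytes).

[0] 0x17->0x0d len=3 : 25 b2 bb
[1] 0x23->0x03 len=4 : de 5f 13 bf
[2] 0x17->0x21 len=7 : 25 b2 bb 64 d7 70 4a
[3] 0x25->0x17 len=3 : d7 70 4a
query mem[0x19]=0x4a, mem[0x10]=0xee, mem[0x23]=0xbb

MEM[0x19,0x10,0x23] = 4a ee bb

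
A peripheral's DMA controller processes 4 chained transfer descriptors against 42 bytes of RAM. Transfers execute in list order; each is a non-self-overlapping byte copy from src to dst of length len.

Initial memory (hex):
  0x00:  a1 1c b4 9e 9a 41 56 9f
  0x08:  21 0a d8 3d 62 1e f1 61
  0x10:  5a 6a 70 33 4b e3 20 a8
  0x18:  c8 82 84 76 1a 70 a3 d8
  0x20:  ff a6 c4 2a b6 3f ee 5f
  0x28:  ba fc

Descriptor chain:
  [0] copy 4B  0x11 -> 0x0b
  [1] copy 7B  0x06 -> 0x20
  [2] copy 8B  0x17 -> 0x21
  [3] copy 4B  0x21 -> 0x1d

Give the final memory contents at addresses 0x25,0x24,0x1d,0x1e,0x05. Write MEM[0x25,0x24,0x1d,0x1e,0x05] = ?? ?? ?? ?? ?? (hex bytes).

D0: mem[0x0b..0x0e] <- [6a 70 33 4b]
D1: mem[0x20..0x26] <- [56 9f 21 0a d8 6a 70]
D2: mem[0x21..0x28] <- [a8 c8 82 84 76 1a 70 a3]
D3: mem[0x1d..0x20] <- [a8 c8 82 84]
query mem[0x25]=0x76, mem[0x24]=0x84, mem[0x1d]=0xa8, mem[0x1e]=0xc8, mem[0x05]=0x41

MEM[0x25,0x24,0x1d,0x1e,0x05] = 76 84 a8 c8 41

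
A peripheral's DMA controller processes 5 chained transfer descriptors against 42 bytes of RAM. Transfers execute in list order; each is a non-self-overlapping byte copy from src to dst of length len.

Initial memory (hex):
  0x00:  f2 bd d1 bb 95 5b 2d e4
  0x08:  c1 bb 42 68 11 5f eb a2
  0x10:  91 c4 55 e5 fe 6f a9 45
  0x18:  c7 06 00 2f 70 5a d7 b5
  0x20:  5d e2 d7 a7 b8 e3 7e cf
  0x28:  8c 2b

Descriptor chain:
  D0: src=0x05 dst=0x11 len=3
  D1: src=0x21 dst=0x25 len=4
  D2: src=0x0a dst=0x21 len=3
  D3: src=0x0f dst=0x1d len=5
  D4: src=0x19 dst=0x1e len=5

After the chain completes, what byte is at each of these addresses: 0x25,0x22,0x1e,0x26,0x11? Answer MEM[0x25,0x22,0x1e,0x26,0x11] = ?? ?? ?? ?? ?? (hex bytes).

MEM[0x25,0x22,0x1e,0x26,0x11] = e2 a2 06 d7 5b

[0] 0x05->0x11 len=3 : 5b 2d e4
[1] 0x21->0x25 len=4 : e2 d7 a7 b8
[2] 0x0a->0x21 len=3 : 42 68 11
[3] 0x0f->0x1d len=5 : a2 91 5b 2d e4
[4] 0x19->0x1e len=5 : 06 00 2f 70 a2
query mem[0x25]=0xe2, mem[0x22]=0xa2, mem[0x1e]=0x06, mem[0x26]=0xd7, mem[0x11]=0x5b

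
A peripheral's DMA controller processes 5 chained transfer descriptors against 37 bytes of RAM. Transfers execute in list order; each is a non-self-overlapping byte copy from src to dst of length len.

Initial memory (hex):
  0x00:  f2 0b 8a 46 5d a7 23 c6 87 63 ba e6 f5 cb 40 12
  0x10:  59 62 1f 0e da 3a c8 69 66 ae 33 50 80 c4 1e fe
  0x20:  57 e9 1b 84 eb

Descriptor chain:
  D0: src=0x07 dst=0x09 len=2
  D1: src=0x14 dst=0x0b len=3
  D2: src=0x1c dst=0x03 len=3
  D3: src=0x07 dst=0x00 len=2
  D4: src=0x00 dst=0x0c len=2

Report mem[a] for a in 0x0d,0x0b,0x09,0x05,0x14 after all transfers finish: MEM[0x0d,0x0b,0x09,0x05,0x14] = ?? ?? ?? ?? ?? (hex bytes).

  after D0: wrote 2B at 0x09 = c687
  after D1: wrote 3B at 0x0b = da3ac8
  after D2: wrote 3B at 0x03 = 80c41e
  after D3: wrote 2B at 0x00 = c687
  after D4: wrote 2B at 0x0c = c687
query mem[0x0d]=0x87, mem[0x0b]=0xda, mem[0x09]=0xc6, mem[0x05]=0x1e, mem[0x14]=0xda

MEM[0x0d,0x0b,0x09,0x05,0x14] = 87 da c6 1e da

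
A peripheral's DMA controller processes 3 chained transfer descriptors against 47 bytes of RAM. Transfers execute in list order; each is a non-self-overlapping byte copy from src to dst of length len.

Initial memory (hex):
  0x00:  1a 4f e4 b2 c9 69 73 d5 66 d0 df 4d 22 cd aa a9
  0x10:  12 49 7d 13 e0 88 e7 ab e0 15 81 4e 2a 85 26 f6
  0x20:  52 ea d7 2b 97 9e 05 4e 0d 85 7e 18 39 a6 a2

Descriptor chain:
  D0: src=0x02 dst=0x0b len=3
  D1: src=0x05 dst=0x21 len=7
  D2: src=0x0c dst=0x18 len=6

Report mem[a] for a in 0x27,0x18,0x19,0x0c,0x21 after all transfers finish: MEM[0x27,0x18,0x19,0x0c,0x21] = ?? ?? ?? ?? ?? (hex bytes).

MEM[0x27,0x18,0x19,0x0c,0x21] = e4 b2 c9 b2 69

#0 dst[0x0b+3] := {0xe4,0xb2,0xc9}
#1 dst[0x21+7] := {0x69,0x73,0xd5,0x66,0xd0,0xdf,0xe4}
#2 dst[0x18+6] := {0xb2,0xc9,0xaa,0xa9,0x12,0x49}
query mem[0x27]=0xe4, mem[0x18]=0xb2, mem[0x19]=0xc9, mem[0x0c]=0xb2, mem[0x21]=0x69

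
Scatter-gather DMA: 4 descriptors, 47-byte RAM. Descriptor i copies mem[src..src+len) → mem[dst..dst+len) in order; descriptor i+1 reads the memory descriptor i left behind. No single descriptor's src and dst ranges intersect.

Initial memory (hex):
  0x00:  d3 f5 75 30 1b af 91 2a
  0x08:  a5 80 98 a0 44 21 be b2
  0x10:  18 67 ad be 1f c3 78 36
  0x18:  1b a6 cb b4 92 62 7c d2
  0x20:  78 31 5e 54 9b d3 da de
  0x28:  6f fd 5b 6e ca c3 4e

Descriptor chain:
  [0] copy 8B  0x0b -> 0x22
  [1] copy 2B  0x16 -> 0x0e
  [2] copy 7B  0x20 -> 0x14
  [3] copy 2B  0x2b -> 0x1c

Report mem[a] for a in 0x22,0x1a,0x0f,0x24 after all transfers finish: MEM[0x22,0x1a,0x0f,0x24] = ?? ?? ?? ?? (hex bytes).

#0 dst[0x22+8] := {0xa0,0x44,0x21,0xbe,0xb2,0x18,0x67,0xad}
#1 dst[0x0e+2] := {0x78,0x36}
#2 dst[0x14+7] := {0x78,0x31,0xa0,0x44,0x21,0xbe,0xb2}
#3 dst[0x1c+2] := {0x6e,0xca}
query mem[0x22]=0xa0, mem[0x1a]=0xb2, mem[0x0f]=0x36, mem[0x24]=0x21

MEM[0x22,0x1a,0x0f,0x24] = a0 b2 36 21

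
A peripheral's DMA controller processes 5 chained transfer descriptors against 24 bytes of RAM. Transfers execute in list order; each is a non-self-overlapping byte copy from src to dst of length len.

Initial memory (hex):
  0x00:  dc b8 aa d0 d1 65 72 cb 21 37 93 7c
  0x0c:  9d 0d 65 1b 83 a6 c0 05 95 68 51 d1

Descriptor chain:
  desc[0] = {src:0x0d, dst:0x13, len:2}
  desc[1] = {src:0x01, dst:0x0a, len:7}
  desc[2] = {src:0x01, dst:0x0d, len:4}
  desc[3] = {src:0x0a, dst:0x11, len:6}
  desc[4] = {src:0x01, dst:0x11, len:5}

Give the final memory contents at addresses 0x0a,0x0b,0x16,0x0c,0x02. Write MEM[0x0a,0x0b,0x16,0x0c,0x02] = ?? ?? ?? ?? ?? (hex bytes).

D0: mem[0x13..0x14] <- [0d 65]
D1: mem[0x0a..0x10] <- [b8 aa d0 d1 65 72 cb]
D2: mem[0x0d..0x10] <- [b8 aa d0 d1]
D3: mem[0x11..0x16] <- [b8 aa d0 b8 aa d0]
D4: mem[0x11..0x15] <- [b8 aa d0 d1 65]
query mem[0x0a]=0xb8, mem[0x0b]=0xaa, mem[0x16]=0xd0, mem[0x0c]=0xd0, mem[0x02]=0xaa

MEM[0x0a,0x0b,0x16,0x0c,0x02] = b8 aa d0 d0 aa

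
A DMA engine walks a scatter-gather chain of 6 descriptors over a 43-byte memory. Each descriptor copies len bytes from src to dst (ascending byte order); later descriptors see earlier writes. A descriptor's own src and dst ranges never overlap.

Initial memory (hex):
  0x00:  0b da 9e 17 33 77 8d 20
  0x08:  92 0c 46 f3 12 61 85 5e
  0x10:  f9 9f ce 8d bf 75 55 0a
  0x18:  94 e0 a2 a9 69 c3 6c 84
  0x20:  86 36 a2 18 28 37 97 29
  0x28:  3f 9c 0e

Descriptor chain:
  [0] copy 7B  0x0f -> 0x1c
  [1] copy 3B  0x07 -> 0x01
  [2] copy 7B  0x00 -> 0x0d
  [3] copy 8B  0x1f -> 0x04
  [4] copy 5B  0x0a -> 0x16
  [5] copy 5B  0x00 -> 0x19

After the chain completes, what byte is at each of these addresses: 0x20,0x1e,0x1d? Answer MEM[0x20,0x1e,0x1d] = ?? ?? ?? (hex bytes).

MEM[0x20,0x1e,0x1d] = 8d 9f ce

D0: mem[0x1c..0x22] <- [5e f9 9f ce 8d bf 75]
D1: mem[0x01..0x03] <- [20 92 0c]
D2: mem[0x0d..0x13] <- [0b 20 92 0c 33 77 8d]
D3: mem[0x04..0x0b] <- [ce 8d bf 75 18 28 37 97]
D4: mem[0x16..0x1a] <- [37 97 12 0b 20]
D5: mem[0x19..0x1d] <- [0b 20 92 0c ce]
query mem[0x20]=0x8d, mem[0x1e]=0x9f, mem[0x1d]=0xce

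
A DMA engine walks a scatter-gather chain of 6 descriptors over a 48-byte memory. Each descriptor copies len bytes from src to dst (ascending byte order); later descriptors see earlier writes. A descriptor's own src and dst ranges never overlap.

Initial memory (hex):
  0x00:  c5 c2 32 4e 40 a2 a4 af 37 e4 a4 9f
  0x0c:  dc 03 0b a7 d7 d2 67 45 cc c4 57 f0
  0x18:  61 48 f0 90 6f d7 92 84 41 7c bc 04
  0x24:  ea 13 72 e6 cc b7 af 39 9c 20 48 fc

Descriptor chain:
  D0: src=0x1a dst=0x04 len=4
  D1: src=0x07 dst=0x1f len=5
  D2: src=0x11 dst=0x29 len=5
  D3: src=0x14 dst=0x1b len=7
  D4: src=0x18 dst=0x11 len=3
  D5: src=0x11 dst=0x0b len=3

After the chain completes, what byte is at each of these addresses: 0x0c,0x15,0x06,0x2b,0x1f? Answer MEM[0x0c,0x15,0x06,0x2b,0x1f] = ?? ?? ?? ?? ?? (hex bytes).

D0: mem[0x04..0x07] <- [f0 90 6f d7]
D1: mem[0x1f..0x23] <- [d7 37 e4 a4 9f]
D2: mem[0x29..0x2d] <- [d2 67 45 cc c4]
D3: mem[0x1b..0x21] <- [cc c4 57 f0 61 48 f0]
D4: mem[0x11..0x13] <- [61 48 f0]
D5: mem[0x0b..0x0d] <- [61 48 f0]
query mem[0x0c]=0x48, mem[0x15]=0xc4, mem[0x06]=0x6f, mem[0x2b]=0x45, mem[0x1f]=0x61

MEM[0x0c,0x15,0x06,0x2b,0x1f] = 48 c4 6f 45 61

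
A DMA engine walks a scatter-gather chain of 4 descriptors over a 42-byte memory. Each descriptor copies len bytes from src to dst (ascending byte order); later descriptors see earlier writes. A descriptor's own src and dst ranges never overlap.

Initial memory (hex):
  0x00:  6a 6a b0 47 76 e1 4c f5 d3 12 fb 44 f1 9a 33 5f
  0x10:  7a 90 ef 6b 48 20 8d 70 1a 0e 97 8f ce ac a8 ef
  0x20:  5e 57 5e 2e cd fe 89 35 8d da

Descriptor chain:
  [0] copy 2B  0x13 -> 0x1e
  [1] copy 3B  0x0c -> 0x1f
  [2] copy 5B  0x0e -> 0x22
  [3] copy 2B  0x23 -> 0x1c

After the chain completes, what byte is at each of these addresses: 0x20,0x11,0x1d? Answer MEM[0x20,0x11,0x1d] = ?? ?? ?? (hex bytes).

#0 dst[0x1e+2] := {0x6b,0x48}
#1 dst[0x1f+3] := {0xf1,0x9a,0x33}
#2 dst[0x22+5] := {0x33,0x5f,0x7a,0x90,0xef}
#3 dst[0x1c+2] := {0x5f,0x7a}
query mem[0x20]=0x9a, mem[0x11]=0x90, mem[0x1d]=0x7a

MEM[0x20,0x11,0x1d] = 9a 90 7a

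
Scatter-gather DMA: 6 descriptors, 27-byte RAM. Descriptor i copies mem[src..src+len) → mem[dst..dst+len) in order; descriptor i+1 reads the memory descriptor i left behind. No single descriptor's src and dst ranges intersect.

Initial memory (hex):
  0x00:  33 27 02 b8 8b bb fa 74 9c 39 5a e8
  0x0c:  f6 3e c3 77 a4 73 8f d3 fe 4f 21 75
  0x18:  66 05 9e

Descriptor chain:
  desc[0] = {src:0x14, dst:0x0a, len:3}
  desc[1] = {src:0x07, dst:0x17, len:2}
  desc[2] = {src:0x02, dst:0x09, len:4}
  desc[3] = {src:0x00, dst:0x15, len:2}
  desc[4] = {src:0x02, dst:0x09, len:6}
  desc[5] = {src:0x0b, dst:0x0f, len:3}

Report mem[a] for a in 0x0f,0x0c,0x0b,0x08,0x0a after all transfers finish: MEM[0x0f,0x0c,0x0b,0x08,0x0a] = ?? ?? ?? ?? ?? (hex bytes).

MEM[0x0f,0x0c,0x0b,0x08,0x0a] = 8b bb 8b 9c b8

[0] 0x14->0x0a len=3 : fe 4f 21
[1] 0x07->0x17 len=2 : 74 9c
[2] 0x02->0x09 len=4 : 02 b8 8b bb
[3] 0x00->0x15 len=2 : 33 27
[4] 0x02->0x09 len=6 : 02 b8 8b bb fa 74
[5] 0x0b->0x0f len=3 : 8b bb fa
query mem[0x0f]=0x8b, mem[0x0c]=0xbb, mem[0x0b]=0x8b, mem[0x08]=0x9c, mem[0x0a]=0xb8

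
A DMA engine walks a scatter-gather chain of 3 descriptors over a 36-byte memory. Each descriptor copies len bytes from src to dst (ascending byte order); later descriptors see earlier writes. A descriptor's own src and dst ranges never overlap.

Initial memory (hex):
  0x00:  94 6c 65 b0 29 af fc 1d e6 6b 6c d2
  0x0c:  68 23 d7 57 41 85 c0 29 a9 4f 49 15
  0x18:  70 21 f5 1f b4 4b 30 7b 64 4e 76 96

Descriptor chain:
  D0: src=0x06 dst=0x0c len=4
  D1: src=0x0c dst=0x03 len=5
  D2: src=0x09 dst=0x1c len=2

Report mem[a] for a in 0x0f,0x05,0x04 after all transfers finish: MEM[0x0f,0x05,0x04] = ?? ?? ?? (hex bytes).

MEM[0x0f,0x05,0x04] = 6b e6 1d

D0: mem[0x0c..0x0f] <- [fc 1d e6 6b]
D1: mem[0x03..0x07] <- [fc 1d e6 6b 41]
D2: mem[0x1c..0x1d] <- [6b 6c]
query mem[0x0f]=0x6b, mem[0x05]=0xe6, mem[0x04]=0x1d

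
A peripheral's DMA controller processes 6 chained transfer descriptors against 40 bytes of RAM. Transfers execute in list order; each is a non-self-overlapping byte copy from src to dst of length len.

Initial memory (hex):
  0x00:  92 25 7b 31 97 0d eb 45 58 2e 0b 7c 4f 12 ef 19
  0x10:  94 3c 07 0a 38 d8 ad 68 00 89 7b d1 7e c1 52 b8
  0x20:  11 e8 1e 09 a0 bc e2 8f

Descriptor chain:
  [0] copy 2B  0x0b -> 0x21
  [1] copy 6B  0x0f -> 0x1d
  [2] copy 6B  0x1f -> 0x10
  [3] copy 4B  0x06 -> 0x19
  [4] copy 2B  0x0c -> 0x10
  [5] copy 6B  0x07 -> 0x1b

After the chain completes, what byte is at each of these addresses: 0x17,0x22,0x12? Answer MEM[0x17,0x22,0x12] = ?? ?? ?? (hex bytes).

#0 dst[0x21+2] := {0x7c,0x4f}
#1 dst[0x1d+6] := {0x19,0x94,0x3c,0x07,0x0a,0x38}
#2 dst[0x10+6] := {0x3c,0x07,0x0a,0x38,0x09,0xa0}
#3 dst[0x19+4] := {0xeb,0x45,0x58,0x2e}
#4 dst[0x10+2] := {0x4f,0x12}
#5 dst[0x1b+6] := {0x45,0x58,0x2e,0x0b,0x7c,0x4f}
query mem[0x17]=0x68, mem[0x22]=0x38, mem[0x12]=0x0a

MEM[0x17,0x22,0x12] = 68 38 0a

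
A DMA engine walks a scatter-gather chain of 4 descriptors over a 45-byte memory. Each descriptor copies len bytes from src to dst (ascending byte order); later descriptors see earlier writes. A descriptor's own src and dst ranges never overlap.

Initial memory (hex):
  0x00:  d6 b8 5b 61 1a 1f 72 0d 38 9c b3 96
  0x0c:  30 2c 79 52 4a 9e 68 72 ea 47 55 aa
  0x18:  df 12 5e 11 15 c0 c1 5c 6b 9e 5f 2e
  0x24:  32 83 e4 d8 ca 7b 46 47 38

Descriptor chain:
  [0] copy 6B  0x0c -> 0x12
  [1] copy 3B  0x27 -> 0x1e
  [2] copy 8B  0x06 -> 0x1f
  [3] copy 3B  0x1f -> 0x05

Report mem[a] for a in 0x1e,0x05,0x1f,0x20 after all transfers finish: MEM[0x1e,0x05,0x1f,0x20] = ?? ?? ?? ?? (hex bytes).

#0 dst[0x12+6] := {0x30,0x2c,0x79,0x52,0x4a,0x9e}
#1 dst[0x1e+3] := {0xd8,0xca,0x7b}
#2 dst[0x1f+8] := {0x72,0x0d,0x38,0x9c,0xb3,0x96,0x30,0x2c}
#3 dst[0x05+3] := {0x72,0x0d,0x38}
query mem[0x1e]=0xd8, mem[0x05]=0x72, mem[0x1f]=0x72, mem[0x20]=0x0d

MEM[0x1e,0x05,0x1f,0x20] = d8 72 72 0d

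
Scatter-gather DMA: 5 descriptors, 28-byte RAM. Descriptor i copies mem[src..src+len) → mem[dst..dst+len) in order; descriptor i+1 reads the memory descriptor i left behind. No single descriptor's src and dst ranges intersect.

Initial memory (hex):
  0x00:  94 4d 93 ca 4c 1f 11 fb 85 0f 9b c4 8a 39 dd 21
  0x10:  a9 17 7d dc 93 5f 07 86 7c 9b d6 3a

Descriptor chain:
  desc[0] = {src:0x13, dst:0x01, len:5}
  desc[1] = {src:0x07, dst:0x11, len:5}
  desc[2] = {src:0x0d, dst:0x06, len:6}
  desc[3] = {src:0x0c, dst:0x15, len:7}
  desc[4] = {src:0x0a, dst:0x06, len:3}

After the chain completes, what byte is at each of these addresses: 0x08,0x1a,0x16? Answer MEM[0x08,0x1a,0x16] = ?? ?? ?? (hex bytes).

MEM[0x08,0x1a,0x16] = 8a fb 39

[0] 0x13->0x01 len=5 : dc 93 5f 07 86
[1] 0x07->0x11 len=5 : fb 85 0f 9b c4
[2] 0x0d->0x06 len=6 : 39 dd 21 a9 fb 85
[3] 0x0c->0x15 len=7 : 8a 39 dd 21 a9 fb 85
[4] 0x0a->0x06 len=3 : fb 85 8a
query mem[0x08]=0x8a, mem[0x1a]=0xfb, mem[0x16]=0x39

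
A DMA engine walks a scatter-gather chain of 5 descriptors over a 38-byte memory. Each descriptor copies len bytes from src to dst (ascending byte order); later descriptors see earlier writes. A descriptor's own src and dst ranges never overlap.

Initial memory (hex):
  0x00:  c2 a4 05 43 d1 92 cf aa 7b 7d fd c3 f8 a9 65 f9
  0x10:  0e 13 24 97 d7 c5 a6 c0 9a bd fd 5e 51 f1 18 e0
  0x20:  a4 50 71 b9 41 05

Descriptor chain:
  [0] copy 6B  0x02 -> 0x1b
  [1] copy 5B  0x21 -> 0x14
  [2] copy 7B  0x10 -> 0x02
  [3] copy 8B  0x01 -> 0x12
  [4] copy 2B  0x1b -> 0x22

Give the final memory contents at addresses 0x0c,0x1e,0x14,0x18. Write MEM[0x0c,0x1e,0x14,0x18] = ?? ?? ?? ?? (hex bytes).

#0 dst[0x1b+6] := {0x05,0x43,0xd1,0x92,0xcf,0xaa}
#1 dst[0x14+5] := {0x50,0x71,0xb9,0x41,0x05}
#2 dst[0x02+7] := {0x0e,0x13,0x24,0x97,0x50,0x71,0xb9}
#3 dst[0x12+8] := {0xa4,0x0e,0x13,0x24,0x97,0x50,0x71,0xb9}
#4 dst[0x22+2] := {0x05,0x43}
query mem[0x0c]=0xf8, mem[0x1e]=0x92, mem[0x14]=0x13, mem[0x18]=0x71

MEM[0x0c,0x1e,0x14,0x18] = f8 92 13 71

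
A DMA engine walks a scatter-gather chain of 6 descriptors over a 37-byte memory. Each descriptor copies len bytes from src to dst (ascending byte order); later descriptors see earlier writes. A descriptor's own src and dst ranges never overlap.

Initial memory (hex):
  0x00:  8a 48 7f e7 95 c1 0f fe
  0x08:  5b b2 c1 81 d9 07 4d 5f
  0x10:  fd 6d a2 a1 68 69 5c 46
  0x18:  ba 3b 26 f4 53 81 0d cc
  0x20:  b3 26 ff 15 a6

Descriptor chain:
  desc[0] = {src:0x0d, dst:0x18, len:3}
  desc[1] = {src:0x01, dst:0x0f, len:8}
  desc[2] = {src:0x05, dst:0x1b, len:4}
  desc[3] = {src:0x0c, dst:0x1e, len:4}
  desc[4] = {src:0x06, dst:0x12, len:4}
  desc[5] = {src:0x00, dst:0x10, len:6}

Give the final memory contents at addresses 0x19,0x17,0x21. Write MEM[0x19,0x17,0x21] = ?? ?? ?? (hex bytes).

MEM[0x19,0x17,0x21] = 4d 46 48

  after D0: wrote 3B at 0x18 = 074d5f
  after D1: wrote 8B at 0x0f = 487fe795c10ffe5b
  after D2: wrote 4B at 0x1b = c10ffe5b
  after D3: wrote 4B at 0x1e = d9074d48
  after D4: wrote 4B at 0x12 = 0ffe5bb2
  after D5: wrote 6B at 0x10 = 8a487fe795c1
query mem[0x19]=0x4d, mem[0x17]=0x46, mem[0x21]=0x48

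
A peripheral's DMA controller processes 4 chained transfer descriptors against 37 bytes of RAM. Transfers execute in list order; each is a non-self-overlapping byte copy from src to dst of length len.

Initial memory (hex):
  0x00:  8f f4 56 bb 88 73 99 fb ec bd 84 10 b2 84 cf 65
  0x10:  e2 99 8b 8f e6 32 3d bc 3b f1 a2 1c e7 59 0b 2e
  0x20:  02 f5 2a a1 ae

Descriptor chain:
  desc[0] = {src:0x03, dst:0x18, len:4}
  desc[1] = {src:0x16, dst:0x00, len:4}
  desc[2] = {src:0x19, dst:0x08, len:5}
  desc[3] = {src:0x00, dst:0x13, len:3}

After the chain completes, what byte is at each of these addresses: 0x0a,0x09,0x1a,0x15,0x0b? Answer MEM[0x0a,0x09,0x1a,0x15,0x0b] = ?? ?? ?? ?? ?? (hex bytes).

MEM[0x0a,0x09,0x1a,0x15,0x0b] = 99 73 73 bb e7

#0 dst[0x18+4] := {0xbb,0x88,0x73,0x99}
#1 dst[0x00+4] := {0x3d,0xbc,0xbb,0x88}
#2 dst[0x08+5] := {0x88,0x73,0x99,0xe7,0x59}
#3 dst[0x13+3] := {0x3d,0xbc,0xbb}
query mem[0x0a]=0x99, mem[0x09]=0x73, mem[0x1a]=0x73, mem[0x15]=0xbb, mem[0x0b]=0xe7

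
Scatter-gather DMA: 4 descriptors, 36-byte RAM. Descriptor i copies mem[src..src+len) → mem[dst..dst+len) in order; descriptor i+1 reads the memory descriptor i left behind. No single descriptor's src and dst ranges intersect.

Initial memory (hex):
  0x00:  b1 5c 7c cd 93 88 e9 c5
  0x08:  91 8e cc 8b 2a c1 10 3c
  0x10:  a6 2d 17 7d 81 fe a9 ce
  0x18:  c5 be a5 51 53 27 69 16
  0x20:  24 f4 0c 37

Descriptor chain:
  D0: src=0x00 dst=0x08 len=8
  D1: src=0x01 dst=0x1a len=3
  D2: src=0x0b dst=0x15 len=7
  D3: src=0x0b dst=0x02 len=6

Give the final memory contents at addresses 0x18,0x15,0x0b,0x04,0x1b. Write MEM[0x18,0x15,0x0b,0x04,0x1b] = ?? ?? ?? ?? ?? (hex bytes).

MEM[0x18,0x15,0x0b,0x04,0x1b] = e9 cd cd 88 2d

#0 dst[0x08+8] := {0xb1,0x5c,0x7c,0xcd,0x93,0x88,0xe9,0xc5}
#1 dst[0x1a+3] := {0x5c,0x7c,0xcd}
#2 dst[0x15+7] := {0xcd,0x93,0x88,0xe9,0xc5,0xa6,0x2d}
#3 dst[0x02+6] := {0xcd,0x93,0x88,0xe9,0xc5,0xa6}
query mem[0x18]=0xe9, mem[0x15]=0xcd, mem[0x0b]=0xcd, mem[0x04]=0x88, mem[0x1b]=0x2d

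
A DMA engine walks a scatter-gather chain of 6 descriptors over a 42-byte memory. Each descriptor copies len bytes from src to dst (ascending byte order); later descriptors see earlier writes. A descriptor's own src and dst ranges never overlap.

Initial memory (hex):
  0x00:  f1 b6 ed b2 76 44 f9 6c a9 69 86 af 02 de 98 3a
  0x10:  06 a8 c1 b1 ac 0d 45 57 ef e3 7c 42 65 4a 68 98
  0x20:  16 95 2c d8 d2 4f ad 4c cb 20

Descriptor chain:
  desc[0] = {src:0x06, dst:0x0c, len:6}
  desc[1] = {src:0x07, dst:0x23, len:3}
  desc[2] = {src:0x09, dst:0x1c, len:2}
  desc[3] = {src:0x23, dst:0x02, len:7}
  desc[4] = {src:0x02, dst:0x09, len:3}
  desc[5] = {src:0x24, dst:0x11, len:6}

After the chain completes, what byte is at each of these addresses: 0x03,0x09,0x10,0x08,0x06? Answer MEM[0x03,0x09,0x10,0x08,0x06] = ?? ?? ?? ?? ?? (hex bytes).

  after D0: wrote 6B at 0x0c = f96ca96986af
  after D1: wrote 3B at 0x23 = 6ca969
  after D2: wrote 2B at 0x1c = 6986
  after D3: wrote 7B at 0x02 = 6ca969ad4ccb20
  after D4: wrote 3B at 0x09 = 6ca969
  after D5: wrote 6B at 0x11 = a969ad4ccb20
query mem[0x03]=0xa9, mem[0x09]=0x6c, mem[0x10]=0x86, mem[0x08]=0x20, mem[0x06]=0x4c

MEM[0x03,0x09,0x10,0x08,0x06] = a9 6c 86 20 4c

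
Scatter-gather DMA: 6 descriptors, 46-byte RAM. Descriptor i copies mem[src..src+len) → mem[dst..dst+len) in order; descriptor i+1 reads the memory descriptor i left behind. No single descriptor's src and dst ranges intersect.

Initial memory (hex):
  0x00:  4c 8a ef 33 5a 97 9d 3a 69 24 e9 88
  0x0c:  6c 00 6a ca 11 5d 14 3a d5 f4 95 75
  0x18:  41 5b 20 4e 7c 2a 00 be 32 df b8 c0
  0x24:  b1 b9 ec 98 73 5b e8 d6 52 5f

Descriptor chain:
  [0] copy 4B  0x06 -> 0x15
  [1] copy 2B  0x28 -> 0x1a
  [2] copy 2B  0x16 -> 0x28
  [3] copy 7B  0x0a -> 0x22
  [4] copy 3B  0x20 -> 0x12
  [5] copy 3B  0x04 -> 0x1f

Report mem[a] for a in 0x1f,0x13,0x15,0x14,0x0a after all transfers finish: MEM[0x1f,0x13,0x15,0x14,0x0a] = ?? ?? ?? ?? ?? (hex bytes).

MEM[0x1f,0x13,0x15,0x14,0x0a] = 5a df 9d e9 e9

[0] 0x06->0x15 len=4 : 9d 3a 69 24
[1] 0x28->0x1a len=2 : 73 5b
[2] 0x16->0x28 len=2 : 3a 69
[3] 0x0a->0x22 len=7 : e9 88 6c 00 6a ca 11
[4] 0x20->0x12 len=3 : 32 df e9
[5] 0x04->0x1f len=3 : 5a 97 9d
query mem[0x1f]=0x5a, mem[0x13]=0xdf, mem[0x15]=0x9d, mem[0x14]=0xe9, mem[0x0a]=0xe9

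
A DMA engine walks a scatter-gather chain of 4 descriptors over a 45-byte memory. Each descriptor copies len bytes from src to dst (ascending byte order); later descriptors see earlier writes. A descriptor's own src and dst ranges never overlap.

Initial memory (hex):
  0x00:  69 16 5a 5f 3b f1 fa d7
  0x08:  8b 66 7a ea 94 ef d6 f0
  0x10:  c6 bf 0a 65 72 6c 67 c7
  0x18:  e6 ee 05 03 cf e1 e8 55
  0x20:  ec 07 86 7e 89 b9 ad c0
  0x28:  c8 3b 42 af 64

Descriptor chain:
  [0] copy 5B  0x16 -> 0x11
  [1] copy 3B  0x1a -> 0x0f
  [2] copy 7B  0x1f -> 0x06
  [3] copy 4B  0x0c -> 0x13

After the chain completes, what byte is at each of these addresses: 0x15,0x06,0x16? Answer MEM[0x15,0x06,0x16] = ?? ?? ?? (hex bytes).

#0 dst[0x11+5] := {0x67,0xc7,0xe6,0xee,0x05}
#1 dst[0x0f+3] := {0x05,0x03,0xcf}
#2 dst[0x06+7] := {0x55,0xec,0x07,0x86,0x7e,0x89,0xb9}
#3 dst[0x13+4] := {0xb9,0xef,0xd6,0x05}
query mem[0x15]=0xd6, mem[0x06]=0x55, mem[0x16]=0x05

MEM[0x15,0x06,0x16] = d6 55 05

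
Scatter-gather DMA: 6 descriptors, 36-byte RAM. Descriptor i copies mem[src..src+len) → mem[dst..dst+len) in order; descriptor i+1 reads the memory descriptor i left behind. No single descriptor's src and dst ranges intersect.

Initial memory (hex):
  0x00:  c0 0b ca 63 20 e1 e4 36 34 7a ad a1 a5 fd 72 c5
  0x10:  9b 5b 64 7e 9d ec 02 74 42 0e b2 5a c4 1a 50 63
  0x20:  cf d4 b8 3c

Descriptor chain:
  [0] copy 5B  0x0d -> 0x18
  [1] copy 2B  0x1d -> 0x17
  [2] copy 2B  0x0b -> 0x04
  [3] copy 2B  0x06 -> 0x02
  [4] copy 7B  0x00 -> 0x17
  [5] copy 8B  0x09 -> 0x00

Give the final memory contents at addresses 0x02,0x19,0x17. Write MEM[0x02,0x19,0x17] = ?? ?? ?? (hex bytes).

MEM[0x02,0x19,0x17] = a1 e4 c0

#0 dst[0x18+5] := {0xfd,0x72,0xc5,0x9b,0x5b}
#1 dst[0x17+2] := {0x1a,0x50}
#2 dst[0x04+2] := {0xa1,0xa5}
#3 dst[0x02+2] := {0xe4,0x36}
#4 dst[0x17+7] := {0xc0,0x0b,0xe4,0x36,0xa1,0xa5,0xe4}
#5 dst[0x00+8] := {0x7a,0xad,0xa1,0xa5,0xfd,0x72,0xc5,0x9b}
query mem[0x02]=0xa1, mem[0x19]=0xe4, mem[0x17]=0xc0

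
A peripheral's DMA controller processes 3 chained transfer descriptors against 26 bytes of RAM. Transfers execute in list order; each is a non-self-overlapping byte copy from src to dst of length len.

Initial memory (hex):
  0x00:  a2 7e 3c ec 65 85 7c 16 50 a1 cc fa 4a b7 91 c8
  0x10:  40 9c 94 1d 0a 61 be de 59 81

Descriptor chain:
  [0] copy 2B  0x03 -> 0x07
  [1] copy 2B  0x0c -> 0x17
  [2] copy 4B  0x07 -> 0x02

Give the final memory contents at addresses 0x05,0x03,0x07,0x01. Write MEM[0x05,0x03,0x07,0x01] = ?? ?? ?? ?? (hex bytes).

#0 dst[0x07+2] := {0xec,0x65}
#1 dst[0x17+2] := {0x4a,0xb7}
#2 dst[0x02+4] := {0xec,0x65,0xa1,0xcc}
query mem[0x05]=0xcc, mem[0x03]=0x65, mem[0x07]=0xec, mem[0x01]=0x7e

MEM[0x05,0x03,0x07,0x01] = cc 65 ec 7e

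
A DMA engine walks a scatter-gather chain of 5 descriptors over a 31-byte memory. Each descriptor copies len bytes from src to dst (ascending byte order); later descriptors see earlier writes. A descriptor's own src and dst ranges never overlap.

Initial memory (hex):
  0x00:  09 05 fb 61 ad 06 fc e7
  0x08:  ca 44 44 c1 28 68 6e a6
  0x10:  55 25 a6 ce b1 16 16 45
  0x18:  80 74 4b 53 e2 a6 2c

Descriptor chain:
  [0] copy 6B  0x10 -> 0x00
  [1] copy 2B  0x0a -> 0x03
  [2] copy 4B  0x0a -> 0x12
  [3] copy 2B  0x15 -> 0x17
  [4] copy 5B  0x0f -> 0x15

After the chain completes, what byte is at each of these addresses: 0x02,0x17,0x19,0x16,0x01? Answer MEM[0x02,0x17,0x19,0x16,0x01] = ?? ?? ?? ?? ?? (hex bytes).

D0: mem[0x00..0x05] <- [55 25 a6 ce b1 16]
D1: mem[0x03..0x04] <- [44 c1]
D2: mem[0x12..0x15] <- [44 c1 28 68]
D3: mem[0x17..0x18] <- [68 16]
D4: mem[0x15..0x19] <- [a6 55 25 44 c1]
query mem[0x02]=0xa6, mem[0x17]=0x25, mem[0x19]=0xc1, mem[0x16]=0x55, mem[0x01]=0x25

MEM[0x02,0x17,0x19,0x16,0x01] = a6 25 c1 55 25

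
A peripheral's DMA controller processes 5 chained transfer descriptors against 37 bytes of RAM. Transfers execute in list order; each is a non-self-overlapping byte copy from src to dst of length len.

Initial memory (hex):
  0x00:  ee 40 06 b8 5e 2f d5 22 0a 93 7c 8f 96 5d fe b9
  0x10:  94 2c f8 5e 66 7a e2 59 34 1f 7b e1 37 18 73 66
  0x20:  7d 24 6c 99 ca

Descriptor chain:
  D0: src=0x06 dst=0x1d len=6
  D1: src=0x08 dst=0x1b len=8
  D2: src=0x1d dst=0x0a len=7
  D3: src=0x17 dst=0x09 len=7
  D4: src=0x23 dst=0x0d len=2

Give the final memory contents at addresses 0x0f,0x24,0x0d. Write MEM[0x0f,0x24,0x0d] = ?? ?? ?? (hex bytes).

MEM[0x0f,0x24,0x0d] = 7c ca 99

#0 dst[0x1d+6] := {0xd5,0x22,0x0a,0x93,0x7c,0x8f}
#1 dst[0x1b+8] := {0x0a,0x93,0x7c,0x8f,0x96,0x5d,0xfe,0xb9}
#2 dst[0x0a+7] := {0x7c,0x8f,0x96,0x5d,0xfe,0xb9,0x99}
#3 dst[0x09+7] := {0x59,0x34,0x1f,0x7b,0x0a,0x93,0x7c}
#4 dst[0x0d+2] := {0x99,0xca}
query mem[0x0f]=0x7c, mem[0x24]=0xca, mem[0x0d]=0x99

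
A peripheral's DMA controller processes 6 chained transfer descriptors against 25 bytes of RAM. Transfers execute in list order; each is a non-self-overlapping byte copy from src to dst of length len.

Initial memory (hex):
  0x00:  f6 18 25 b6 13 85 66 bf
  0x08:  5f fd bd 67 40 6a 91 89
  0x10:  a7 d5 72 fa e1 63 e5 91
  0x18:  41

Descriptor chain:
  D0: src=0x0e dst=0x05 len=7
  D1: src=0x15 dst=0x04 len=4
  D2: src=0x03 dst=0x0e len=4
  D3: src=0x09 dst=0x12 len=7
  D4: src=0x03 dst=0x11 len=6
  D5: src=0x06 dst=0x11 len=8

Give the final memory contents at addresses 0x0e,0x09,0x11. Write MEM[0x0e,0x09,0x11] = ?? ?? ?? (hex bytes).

MEM[0x0e,0x09,0x11] = b6 72 91

D0: mem[0x05..0x0b] <- [91 89 a7 d5 72 fa e1]
D1: mem[0x04..0x07] <- [63 e5 91 41]
D2: mem[0x0e..0x11] <- [b6 63 e5 91]
D3: mem[0x12..0x18] <- [72 fa e1 40 6a b6 63]
D4: mem[0x11..0x16] <- [b6 63 e5 91 41 d5]
D5: mem[0x11..0x18] <- [91 41 d5 72 fa e1 40 6a]
query mem[0x0e]=0xb6, mem[0x09]=0x72, mem[0x11]=0x91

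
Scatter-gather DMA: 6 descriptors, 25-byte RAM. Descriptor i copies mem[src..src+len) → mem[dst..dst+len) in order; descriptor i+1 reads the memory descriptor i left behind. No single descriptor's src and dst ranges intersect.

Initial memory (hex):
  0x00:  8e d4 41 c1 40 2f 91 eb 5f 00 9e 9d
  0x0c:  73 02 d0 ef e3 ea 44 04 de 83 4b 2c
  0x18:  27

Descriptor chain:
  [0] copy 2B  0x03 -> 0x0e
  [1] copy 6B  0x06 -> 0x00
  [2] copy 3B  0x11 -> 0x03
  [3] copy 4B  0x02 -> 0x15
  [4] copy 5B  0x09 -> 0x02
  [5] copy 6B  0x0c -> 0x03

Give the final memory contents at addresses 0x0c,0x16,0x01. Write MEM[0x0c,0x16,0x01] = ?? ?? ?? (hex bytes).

  after D0: wrote 2B at 0x0e = c140
  after D1: wrote 6B at 0x00 = 91eb5f009e9d
  after D2: wrote 3B at 0x03 = ea4404
  after D3: wrote 4B at 0x15 = 5fea4404
  after D4: wrote 5B at 0x02 = 009e9d7302
  after D5: wrote 6B at 0x03 = 7302c140e3ea
query mem[0x0c]=0x73, mem[0x16]=0xea, mem[0x01]=0xeb

MEM[0x0c,0x16,0x01] = 73 ea eb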